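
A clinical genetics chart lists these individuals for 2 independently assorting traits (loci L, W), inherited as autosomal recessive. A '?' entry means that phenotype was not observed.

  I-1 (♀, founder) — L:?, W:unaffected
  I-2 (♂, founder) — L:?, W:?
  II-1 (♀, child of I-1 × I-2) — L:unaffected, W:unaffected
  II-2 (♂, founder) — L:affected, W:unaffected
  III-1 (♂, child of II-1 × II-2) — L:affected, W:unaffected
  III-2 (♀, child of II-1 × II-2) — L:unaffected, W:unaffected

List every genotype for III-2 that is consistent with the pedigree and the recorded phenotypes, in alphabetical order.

L/I-1 ? ·: LL|Ll|ll
L/I-2 ? ·: LL|Ll|ll
L/II-1 un I-1×I-2: Ll
L/II-2 aff ·: ll
L/III-1 aff II-1×II-2: ll
L/III-2 un II-1×II-2: Ll
⇒ L over [I-1,I-2,II-1,II-2,III-1,III-2]: 7 consistent
W/I-1 un ·: WW|Ww
W/I-2 ? ·: WW|Ww|ww
W/II-1 un I-1×I-2: WW|Ww
W/II-2 un ·: WW|Ww
W/III-1 un II-1×II-2: WW|Ww
W/III-2 un II-1×II-2: WW|Ww
⇒ W over [I-1,I-2,II-1,II-2,III-1,III-2]: 60 consistent

III-2 ∈ {Ll WW, Ll Ww}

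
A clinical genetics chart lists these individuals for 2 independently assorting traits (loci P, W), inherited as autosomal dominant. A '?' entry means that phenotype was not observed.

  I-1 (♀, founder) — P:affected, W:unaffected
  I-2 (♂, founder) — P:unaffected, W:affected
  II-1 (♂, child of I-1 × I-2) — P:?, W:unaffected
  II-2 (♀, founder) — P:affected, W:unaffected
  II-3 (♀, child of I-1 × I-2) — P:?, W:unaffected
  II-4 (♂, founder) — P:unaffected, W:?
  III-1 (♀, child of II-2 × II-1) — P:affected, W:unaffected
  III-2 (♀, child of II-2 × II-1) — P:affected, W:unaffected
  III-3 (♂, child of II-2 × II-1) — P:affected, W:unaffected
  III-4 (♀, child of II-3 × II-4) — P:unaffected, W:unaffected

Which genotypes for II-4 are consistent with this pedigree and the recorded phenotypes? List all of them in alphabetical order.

II-4 ∈ {pp Ww, pp ww}

P/I-1 aff ·: Pp|PP
P/I-2 un ·: pp
P/II-1 ? I-1×I-2: pp|Pp
P/II-2 aff ·: Pp|PP
P/II-3 ? I-1×I-2: pp|Pp
P/II-4 un ·: pp
P/III-1 aff II-2×II-1: Pp|PP
P/III-2 aff II-2×II-1: Pp|PP
P/III-3 aff II-2×II-1: Pp|PP
P/III-4 un II-3×II-4: pp
⇒ P over [I-1,I-2,II-1,II-2,II-3,II-4,III-1,III-2,III-3,III-4]: 52 consistent
W/I-1 un ·: ww
W/I-2 aff ·: Ww
W/II-1 un I-1×I-2: ww
W/II-2 un ·: ww
W/II-3 un I-1×I-2: ww
W/II-4 ? ·: ww|Ww
W/III-1 un II-2×II-1: ww
W/III-2 un II-2×II-1: ww
W/III-3 un II-2×II-1: ww
W/III-4 un II-3×II-4: ww
⇒ W over [I-1,I-2,II-1,II-2,II-3,II-4,III-1,III-2,III-3,III-4]: 2 consistent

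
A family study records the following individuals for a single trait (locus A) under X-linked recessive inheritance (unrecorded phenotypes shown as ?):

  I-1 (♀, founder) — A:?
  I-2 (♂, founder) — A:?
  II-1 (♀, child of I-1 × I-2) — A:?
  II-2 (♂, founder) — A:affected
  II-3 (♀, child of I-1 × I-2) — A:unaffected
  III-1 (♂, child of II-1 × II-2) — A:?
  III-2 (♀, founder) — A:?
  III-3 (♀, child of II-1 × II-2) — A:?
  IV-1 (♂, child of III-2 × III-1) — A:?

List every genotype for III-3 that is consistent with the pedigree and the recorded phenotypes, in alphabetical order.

III-3 ∈ {X^AX^a, X^aX^a}

A/I-1 ? ·: X^AX^A|X^AX^a|X^aX^a
A/I-2 ? ·: X^AY|X^aY
A/II-1 ? I-1×I-2: X^AX^A|X^AX^a|X^aX^a
A/II-2 aff ·: X^aY
A/II-3 un I-1×I-2: X^AX^A|X^AX^a
A/III-1 ? II-1×II-2: X^AY|X^aY
A/III-2 ? ·: X^AX^A|X^AX^a|X^aX^a
A/III-3 ? II-1×II-2: X^AX^a|X^aX^a
A/IV-1 ? III-2×III-1: X^AY|X^aY
⇒ A over [I-1,I-2,II-1,II-2,II-3,III-1,III-2,III-3,IV-1]: 96 consistent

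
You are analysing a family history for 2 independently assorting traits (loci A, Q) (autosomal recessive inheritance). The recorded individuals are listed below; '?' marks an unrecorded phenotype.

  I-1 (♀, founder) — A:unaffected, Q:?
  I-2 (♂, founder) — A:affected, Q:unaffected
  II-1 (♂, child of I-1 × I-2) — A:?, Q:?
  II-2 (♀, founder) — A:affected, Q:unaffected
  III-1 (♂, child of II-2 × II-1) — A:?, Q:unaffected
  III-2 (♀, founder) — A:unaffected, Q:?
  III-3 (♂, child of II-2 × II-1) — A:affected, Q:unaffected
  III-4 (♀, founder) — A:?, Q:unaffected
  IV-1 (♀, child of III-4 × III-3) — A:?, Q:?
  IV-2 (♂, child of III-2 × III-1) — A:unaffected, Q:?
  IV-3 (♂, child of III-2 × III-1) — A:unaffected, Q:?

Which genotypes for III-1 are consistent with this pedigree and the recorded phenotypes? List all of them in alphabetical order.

III-1 ∈ {Aa QQ, Aa Qq, aa QQ, aa Qq}

A/I-1 un ·: AA|Aa
A/I-2 aff ·: aa
A/II-1 ? I-1×I-2: Aa|aa
A/II-2 aff ·: aa
A/III-1 ? II-2×II-1: Aa|aa
A/III-2 un ·: AA|Aa
A/III-3 aff II-2×II-1: aa
A/III-4 ? ·: AA|Aa|aa
A/IV-1 ? III-4×III-3: Aa|aa
A/IV-2 un III-2×III-1: AA|Aa
A/IV-3 un III-2×III-1: AA|Aa
⇒ A over [I-1,I-2,II-1,II-2,III-1,III-2,III-3,III-4,IV-1,IV-2,IV-3]: 88 consistent
Q/I-1 ? ·: QQ|Qq|qq
Q/I-2 un ·: QQ|Qq
Q/II-1 ? I-1×I-2: QQ|Qq|qq
Q/II-2 un ·: QQ|Qq
Q/III-1 un II-2×II-1: QQ|Qq
Q/III-2 ? ·: QQ|Qq|qq
Q/III-3 un II-2×II-1: QQ|Qq
Q/III-4 un ·: QQ|Qq
Q/IV-1 ? III-4×III-3: QQ|Qq|qq
Q/IV-2 ? III-2×III-1: QQ|Qq|qq
Q/IV-3 ? III-2×III-1: QQ|Qq|qq
⇒ Q over [I-1,I-2,II-1,II-2,III-1,III-2,III-3,III-4,IV-1,IV-2,IV-3]: 2988 consistent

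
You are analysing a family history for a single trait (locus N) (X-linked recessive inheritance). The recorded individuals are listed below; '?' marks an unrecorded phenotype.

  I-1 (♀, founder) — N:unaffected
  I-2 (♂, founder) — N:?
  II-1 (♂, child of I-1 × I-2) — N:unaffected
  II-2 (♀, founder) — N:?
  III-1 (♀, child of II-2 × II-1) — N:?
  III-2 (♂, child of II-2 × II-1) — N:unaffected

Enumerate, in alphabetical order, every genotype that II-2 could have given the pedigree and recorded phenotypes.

N/I-1 un ·: X^NX^N|X^NX^n
N/I-2 ? ·: X^NY|X^nY
N/II-1 un I-1×I-2: X^NY
N/II-2 ? ·: X^NX^N|X^NX^n
N/III-1 ? II-2×II-1: X^NX^N|X^NX^n
N/III-2 un II-2×II-1: X^NY
⇒ N over [I-1,I-2,II-1,II-2,III-1,III-2]: 12 consistent

II-2 ∈ {X^NX^N, X^NX^n}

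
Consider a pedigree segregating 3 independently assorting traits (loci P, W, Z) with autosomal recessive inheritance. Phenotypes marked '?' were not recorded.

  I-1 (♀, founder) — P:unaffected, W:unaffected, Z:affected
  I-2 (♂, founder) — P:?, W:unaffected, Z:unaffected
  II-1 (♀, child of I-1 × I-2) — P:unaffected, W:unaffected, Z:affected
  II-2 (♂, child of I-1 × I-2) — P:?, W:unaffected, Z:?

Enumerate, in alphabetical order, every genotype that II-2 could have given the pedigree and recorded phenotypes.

II-2 ∈ {PP WW Zz, PP WW zz, PP Ww Zz, PP Ww zz, Pp WW Zz, Pp WW zz, Pp Ww Zz, Pp Ww zz, pp WW Zz, pp WW zz, pp Ww Zz, pp Ww zz}

P/I-1 un ·: PP|Pp
P/I-2 ? ·: PP|Pp|pp
P/II-1 un I-1×I-2: PP|Pp
P/II-2 ? I-1×I-2: PP|Pp|pp
⇒ P over [I-1,I-2,II-1,II-2]: 18 consistent
W/I-1 un ·: WW|Ww
W/I-2 un ·: WW|Ww
W/II-1 un I-1×I-2: WW|Ww
W/II-2 un I-1×I-2: WW|Ww
⇒ W over [I-1,I-2,II-1,II-2]: 13 consistent
Z/I-1 aff ·: zz
Z/I-2 un ·: Zz
Z/II-1 aff I-1×I-2: zz
Z/II-2 ? I-1×I-2: Zz|zz
⇒ Z over [I-1,I-2,II-1,II-2]: 2 consistent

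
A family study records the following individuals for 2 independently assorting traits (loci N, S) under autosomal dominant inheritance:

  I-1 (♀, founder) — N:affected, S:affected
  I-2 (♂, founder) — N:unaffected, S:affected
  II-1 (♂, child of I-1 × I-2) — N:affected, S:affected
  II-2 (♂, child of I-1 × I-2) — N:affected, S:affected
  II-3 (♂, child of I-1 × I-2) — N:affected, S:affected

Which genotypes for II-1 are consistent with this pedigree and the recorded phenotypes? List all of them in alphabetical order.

II-1 ∈ {Nn SS, Nn Ss}

N/I-1 aff ·: Nn|NN
N/I-2 un ·: nn
N/II-1 aff I-1×I-2: Nn
N/II-2 aff I-1×I-2: Nn
N/II-3 aff I-1×I-2: Nn
⇒ N over [I-1,I-2,II-1,II-2,II-3]: 2 consistent
S/I-1 aff ·: Ss|SS
S/I-2 aff ·: Ss|SS
S/II-1 aff I-1×I-2: Ss|SS
S/II-2 aff I-1×I-2: Ss|SS
S/II-3 aff I-1×I-2: Ss|SS
⇒ S over [I-1,I-2,II-1,II-2,II-3]: 25 consistent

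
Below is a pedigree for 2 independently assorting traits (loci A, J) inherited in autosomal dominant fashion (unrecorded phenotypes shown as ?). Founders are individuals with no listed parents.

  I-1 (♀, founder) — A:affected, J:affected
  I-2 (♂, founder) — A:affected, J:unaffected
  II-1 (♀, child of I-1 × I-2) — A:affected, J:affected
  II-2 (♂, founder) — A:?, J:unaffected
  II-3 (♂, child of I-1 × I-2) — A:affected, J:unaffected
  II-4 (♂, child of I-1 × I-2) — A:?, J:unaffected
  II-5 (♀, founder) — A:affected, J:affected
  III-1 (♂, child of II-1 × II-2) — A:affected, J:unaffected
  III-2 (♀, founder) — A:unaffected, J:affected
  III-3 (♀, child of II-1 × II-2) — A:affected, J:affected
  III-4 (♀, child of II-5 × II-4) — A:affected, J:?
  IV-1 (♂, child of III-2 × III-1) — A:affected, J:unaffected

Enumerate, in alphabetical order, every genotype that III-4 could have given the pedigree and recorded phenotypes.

A/I-1 aff ·: Aa|AA
A/I-2 aff ·: Aa|AA
A/II-1 aff I-1×I-2: Aa|AA
A/II-2 ? ·: aa|Aa|AA
A/II-3 aff I-1×I-2: Aa|AA
A/II-4 ? I-1×I-2: aa|Aa|AA
A/II-5 aff ·: Aa|AA
A/III-1 aff II-1×II-2: Aa|AA
A/III-2 un ·: aa
A/III-3 aff II-1×II-2: Aa|AA
A/III-4 aff II-5×II-4: Aa|AA
A/IV-1 aff III-2×III-1: Aa
⇒ A over [I-1,I-2,II-1,II-2,II-3,II-4,II-5,III-1,III-2,III-3,III-4,IV-1]: 708 consistent
J/I-1 aff ·: Jj
J/I-2 un ·: jj
J/II-1 aff I-1×I-2: Jj
J/II-2 un ·: jj
J/II-3 un I-1×I-2: jj
J/II-4 un I-1×I-2: jj
J/II-5 aff ·: Jj|JJ
J/III-1 un II-1×II-2: jj
J/III-2 aff ·: Jj
J/III-3 aff II-1×II-2: Jj
J/III-4 ? II-5×II-4: jj|Jj
J/IV-1 un III-2×III-1: jj
⇒ J over [I-1,I-2,II-1,II-2,II-3,II-4,II-5,III-1,III-2,III-3,III-4,IV-1]: 3 consistent

III-4 ∈ {AA Jj, AA jj, Aa Jj, Aa jj}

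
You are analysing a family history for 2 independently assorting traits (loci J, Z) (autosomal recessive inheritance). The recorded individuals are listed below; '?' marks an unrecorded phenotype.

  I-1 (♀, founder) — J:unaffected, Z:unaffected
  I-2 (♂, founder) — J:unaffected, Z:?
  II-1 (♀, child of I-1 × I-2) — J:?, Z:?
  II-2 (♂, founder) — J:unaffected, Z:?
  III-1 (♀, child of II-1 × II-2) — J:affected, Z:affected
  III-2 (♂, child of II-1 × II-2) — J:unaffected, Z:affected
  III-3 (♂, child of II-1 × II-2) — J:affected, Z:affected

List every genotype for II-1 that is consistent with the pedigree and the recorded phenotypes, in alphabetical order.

II-1 ∈ {Jj Zz, Jj zz, jj Zz, jj zz}

J/I-1 un ·: JJ|Jj
J/I-2 un ·: JJ|Jj
J/II-1 ? I-1×I-2: Jj|jj
J/II-2 un ·: Jj
J/III-1 aff II-1×II-2: jj
J/III-2 un II-1×II-2: JJ|Jj
J/III-3 aff II-1×II-2: jj
⇒ J over [I-1,I-2,II-1,II-2,III-1,III-2,III-3]: 7 consistent
Z/I-1 un ·: ZZ|Zz
Z/I-2 ? ·: ZZ|Zz|zz
Z/II-1 ? I-1×I-2: Zz|zz
Z/II-2 ? ·: Zz|zz
Z/III-1 aff II-1×II-2: zz
Z/III-2 aff II-1×II-2: zz
Z/III-3 aff II-1×II-2: zz
⇒ Z over [I-1,I-2,II-1,II-2,III-1,III-2,III-3]: 14 consistent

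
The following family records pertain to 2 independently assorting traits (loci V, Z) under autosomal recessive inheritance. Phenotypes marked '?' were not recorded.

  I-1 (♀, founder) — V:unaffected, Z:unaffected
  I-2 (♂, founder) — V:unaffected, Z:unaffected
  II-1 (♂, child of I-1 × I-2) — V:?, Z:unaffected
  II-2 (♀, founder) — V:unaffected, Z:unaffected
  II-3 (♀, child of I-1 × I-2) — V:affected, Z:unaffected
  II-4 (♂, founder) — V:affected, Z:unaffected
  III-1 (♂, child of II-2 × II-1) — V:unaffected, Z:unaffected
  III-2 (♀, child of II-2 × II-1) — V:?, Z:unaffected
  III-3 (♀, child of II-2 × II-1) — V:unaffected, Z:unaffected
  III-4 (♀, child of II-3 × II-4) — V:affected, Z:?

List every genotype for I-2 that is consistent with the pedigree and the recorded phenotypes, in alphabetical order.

V/I-1 un ·: Vv
V/I-2 un ·: Vv
V/II-1 ? I-1×I-2: VV|Vv|vv
V/II-2 un ·: VV|Vv
V/II-3 aff I-1×I-2: vv
V/II-4 aff ·: vv
V/III-1 un II-2×II-1: VV|Vv
V/III-2 ? II-2×II-1: VV|Vv|vv
V/III-3 un II-2×II-1: VV|Vv
V/III-4 aff II-3×II-4: vv
⇒ V over [I-1,I-2,II-1,II-2,II-3,II-4,III-1,III-2,III-3,III-4]: 32 consistent
Z/I-1 un ·: ZZ|Zz
Z/I-2 un ·: ZZ|Zz
Z/II-1 un I-1×I-2: ZZ|Zz
Z/II-2 un ·: ZZ|Zz
Z/II-3 un I-1×I-2: ZZ|Zz
Z/II-4 un ·: ZZ|Zz
Z/III-1 un II-2×II-1: ZZ|Zz
Z/III-2 un II-2×II-1: ZZ|Zz
Z/III-3 un II-2×II-1: ZZ|Zz
Z/III-4 ? II-3×II-4: ZZ|Zz|zz
⇒ Z over [I-1,I-2,II-1,II-2,II-3,II-4,III-1,III-2,III-3,III-4]: 627 consistent

I-2 ∈ {Vv ZZ, Vv Zz}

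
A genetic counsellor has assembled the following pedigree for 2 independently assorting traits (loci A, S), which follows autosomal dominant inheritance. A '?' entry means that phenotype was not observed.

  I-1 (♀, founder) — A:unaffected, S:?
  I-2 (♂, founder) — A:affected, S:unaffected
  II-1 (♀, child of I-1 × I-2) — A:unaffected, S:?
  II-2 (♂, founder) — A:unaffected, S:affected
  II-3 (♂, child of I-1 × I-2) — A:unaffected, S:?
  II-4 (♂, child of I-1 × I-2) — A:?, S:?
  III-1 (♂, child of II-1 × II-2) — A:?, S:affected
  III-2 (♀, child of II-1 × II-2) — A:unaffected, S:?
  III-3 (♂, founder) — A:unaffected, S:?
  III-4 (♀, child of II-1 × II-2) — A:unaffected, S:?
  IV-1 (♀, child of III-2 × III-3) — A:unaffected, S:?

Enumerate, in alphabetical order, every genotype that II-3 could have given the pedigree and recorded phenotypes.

II-3 ∈ {aa Ss, aa ss}

A/I-1 un ·: aa
A/I-2 aff ·: Aa
A/II-1 un I-1×I-2: aa
A/II-2 un ·: aa
A/II-3 un I-1×I-2: aa
A/II-4 ? I-1×I-2: aa|Aa
A/III-1 ? II-1×II-2: aa
A/III-2 un II-1×II-2: aa
A/III-3 un ·: aa
A/III-4 un II-1×II-2: aa
A/IV-1 un III-2×III-3: aa
⇒ A over [I-1,I-2,II-1,II-2,II-3,II-4,III-1,III-2,III-3,III-4,IV-1]: 2 consistent
S/I-1 ? ·: ss|Ss|SS
S/I-2 un ·: ss
S/II-1 ? I-1×I-2: ss|Ss
S/II-2 aff ·: Ss|SS
S/II-3 ? I-1×I-2: ss|Ss
S/II-4 ? I-1×I-2: ss|Ss
S/III-1 aff II-1×II-2: Ss|SS
S/III-2 ? II-1×II-2: ss|Ss|SS
S/III-3 ? ·: ss|Ss|SS
S/III-4 ? II-1×II-2: ss|Ss|SS
S/IV-1 ? III-2×III-3: ss|Ss|SS
⇒ S over [I-1,I-2,II-1,II-2,II-3,II-4,III-1,III-2,III-3,III-4,IV-1]: 815 consistent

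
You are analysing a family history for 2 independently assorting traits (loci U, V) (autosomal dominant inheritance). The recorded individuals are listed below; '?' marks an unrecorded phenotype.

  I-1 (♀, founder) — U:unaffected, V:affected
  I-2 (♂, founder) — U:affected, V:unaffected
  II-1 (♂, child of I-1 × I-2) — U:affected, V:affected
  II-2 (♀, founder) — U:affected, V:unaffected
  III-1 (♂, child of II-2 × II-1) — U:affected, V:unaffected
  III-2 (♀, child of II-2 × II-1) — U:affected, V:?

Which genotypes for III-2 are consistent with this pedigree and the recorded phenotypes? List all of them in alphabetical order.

U/I-1 un ·: uu
U/I-2 aff ·: Uu|UU
U/II-1 aff I-1×I-2: Uu
U/II-2 aff ·: Uu|UU
U/III-1 aff II-2×II-1: Uu|UU
U/III-2 aff II-2×II-1: Uu|UU
⇒ U over [I-1,I-2,II-1,II-2,III-1,III-2]: 16 consistent
V/I-1 aff ·: Vv|VV
V/I-2 un ·: vv
V/II-1 aff I-1×I-2: Vv
V/II-2 un ·: vv
V/III-1 un II-2×II-1: vv
V/III-2 ? II-2×II-1: vv|Vv
⇒ V over [I-1,I-2,II-1,II-2,III-1,III-2]: 4 consistent

III-2 ∈ {UU Vv, UU vv, Uu Vv, Uu vv}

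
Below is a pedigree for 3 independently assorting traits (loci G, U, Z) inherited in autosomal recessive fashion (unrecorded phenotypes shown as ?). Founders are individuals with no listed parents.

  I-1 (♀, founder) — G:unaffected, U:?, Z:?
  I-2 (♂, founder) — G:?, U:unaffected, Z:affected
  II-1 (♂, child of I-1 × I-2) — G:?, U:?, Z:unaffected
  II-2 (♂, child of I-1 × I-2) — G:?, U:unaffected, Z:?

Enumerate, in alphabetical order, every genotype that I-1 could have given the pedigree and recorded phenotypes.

I-1 ∈ {GG UU ZZ, GG UU Zz, GG Uu ZZ, GG Uu Zz, GG uu ZZ, GG uu Zz, Gg UU ZZ, Gg UU Zz, Gg Uu ZZ, Gg Uu Zz, Gg uu ZZ, Gg uu Zz}

G/I-1 un ·: GG|Gg
G/I-2 ? ·: GG|Gg|gg
G/II-1 ? I-1×I-2: GG|Gg|gg
G/II-2 ? I-1×I-2: GG|Gg|gg
⇒ G over [I-1,I-2,II-1,II-2]: 23 consistent
U/I-1 ? ·: UU|Uu|uu
U/I-2 un ·: UU|Uu
U/II-1 ? I-1×I-2: UU|Uu|uu
U/II-2 un I-1×I-2: UU|Uu
⇒ U over [I-1,I-2,II-1,II-2]: 18 consistent
Z/I-1 ? ·: ZZ|Zz
Z/I-2 aff ·: zz
Z/II-1 un I-1×I-2: Zz
Z/II-2 ? I-1×I-2: Zz|zz
⇒ Z over [I-1,I-2,II-1,II-2]: 3 consistent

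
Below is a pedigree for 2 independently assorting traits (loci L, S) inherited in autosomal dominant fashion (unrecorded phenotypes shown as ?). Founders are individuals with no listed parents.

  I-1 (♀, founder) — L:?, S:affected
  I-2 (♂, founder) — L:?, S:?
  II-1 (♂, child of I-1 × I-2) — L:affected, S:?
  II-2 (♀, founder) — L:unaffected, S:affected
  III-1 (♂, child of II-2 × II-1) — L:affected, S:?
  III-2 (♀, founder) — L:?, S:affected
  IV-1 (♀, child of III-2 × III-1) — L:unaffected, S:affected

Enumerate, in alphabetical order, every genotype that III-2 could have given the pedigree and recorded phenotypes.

III-2 ∈ {Ll SS, Ll Ss, ll SS, ll Ss}

L/I-1 ? ·: ll|Ll|LL
L/I-2 ? ·: ll|Ll|LL
L/II-1 aff I-1×I-2: Ll|LL
L/II-2 un ·: ll
L/III-1 aff II-2×II-1: Ll
L/III-2 ? ·: ll|Ll
L/IV-1 un III-2×III-1: ll
⇒ L over [I-1,I-2,II-1,II-2,III-1,III-2,IV-1]: 22 consistent
S/I-1 aff ·: Ss|SS
S/I-2 ? ·: ss|Ss|SS
S/II-1 ? I-1×I-2: ss|Ss|SS
S/II-2 aff ·: Ss|SS
S/III-1 ? II-2×II-1: ss|Ss|SS
S/III-2 aff ·: Ss|SS
S/IV-1 aff III-2×III-1: Ss|SS
⇒ S over [I-1,I-2,II-1,II-2,III-1,III-2,IV-1]: 140 consistent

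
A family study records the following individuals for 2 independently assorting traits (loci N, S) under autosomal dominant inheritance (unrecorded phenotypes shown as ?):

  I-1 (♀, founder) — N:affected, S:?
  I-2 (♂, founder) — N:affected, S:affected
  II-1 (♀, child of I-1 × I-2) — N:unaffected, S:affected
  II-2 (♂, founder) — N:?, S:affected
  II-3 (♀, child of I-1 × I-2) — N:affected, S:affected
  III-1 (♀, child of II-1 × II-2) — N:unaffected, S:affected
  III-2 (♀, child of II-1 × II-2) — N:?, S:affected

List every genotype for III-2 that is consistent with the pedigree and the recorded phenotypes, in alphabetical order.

N/I-1 aff ·: Nn
N/I-2 aff ·: Nn
N/II-1 un I-1×I-2: nn
N/II-2 ? ·: nn|Nn
N/II-3 aff I-1×I-2: Nn|NN
N/III-1 un II-1×II-2: nn
N/III-2 ? II-1×II-2: nn|Nn
⇒ N over [I-1,I-2,II-1,II-2,II-3,III-1,III-2]: 6 consistent
S/I-1 ? ·: ss|Ss|SS
S/I-2 aff ·: Ss|SS
S/II-1 aff I-1×I-2: Ss|SS
S/II-2 aff ·: Ss|SS
S/II-3 aff I-1×I-2: Ss|SS
S/III-1 aff II-1×II-2: Ss|SS
S/III-2 aff II-1×II-2: Ss|SS
⇒ S over [I-1,I-2,II-1,II-2,II-3,III-1,III-2]: 99 consistent

III-2 ∈ {Nn SS, Nn Ss, nn SS, nn Ss}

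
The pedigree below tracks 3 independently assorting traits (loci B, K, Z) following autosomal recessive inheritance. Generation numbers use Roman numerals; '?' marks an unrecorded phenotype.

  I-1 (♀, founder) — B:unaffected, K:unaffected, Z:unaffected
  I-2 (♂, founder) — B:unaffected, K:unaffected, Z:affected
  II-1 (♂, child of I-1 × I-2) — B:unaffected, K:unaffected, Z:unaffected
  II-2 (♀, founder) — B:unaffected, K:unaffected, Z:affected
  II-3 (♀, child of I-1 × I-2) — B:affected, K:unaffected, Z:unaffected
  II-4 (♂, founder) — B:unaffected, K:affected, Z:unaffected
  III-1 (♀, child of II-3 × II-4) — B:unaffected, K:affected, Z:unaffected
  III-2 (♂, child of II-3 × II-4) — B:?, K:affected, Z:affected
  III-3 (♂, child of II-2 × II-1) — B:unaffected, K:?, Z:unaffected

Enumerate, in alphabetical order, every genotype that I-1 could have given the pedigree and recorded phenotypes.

B/I-1 un ·: Bb
B/I-2 un ·: Bb
B/II-1 un I-1×I-2: BB|Bb
B/II-2 un ·: BB|Bb
B/II-3 aff I-1×I-2: bb
B/II-4 un ·: BB|Bb
B/III-1 un II-3×II-4: Bb
B/III-2 ? II-3×II-4: Bb|bb
B/III-3 un II-2×II-1: BB|Bb
⇒ B over [I-1,I-2,II-1,II-2,II-3,II-4,III-1,III-2,III-3]: 21 consistent
K/I-1 un ·: KK|Kk
K/I-2 un ·: KK|Kk
K/II-1 un I-1×I-2: KK|Kk
K/II-2 un ·: KK|Kk
K/II-3 un I-1×I-2: Kk
K/II-4 aff ·: kk
K/III-1 aff II-3×II-4: kk
K/III-2 aff II-3×II-4: kk
K/III-3 ? II-2×II-1: KK|Kk|kk
⇒ K over [I-1,I-2,II-1,II-2,II-3,II-4,III-1,III-2,III-3]: 24 consistent
Z/I-1 un ·: ZZ|Zz
Z/I-2 aff ·: zz
Z/II-1 un I-1×I-2: Zz
Z/II-2 aff ·: zz
Z/II-3 un I-1×I-2: Zz
Z/II-4 un ·: Zz
Z/III-1 un II-3×II-4: ZZ|Zz
Z/III-2 aff II-3×II-4: zz
Z/III-3 un II-2×II-1: Zz
⇒ Z over [I-1,I-2,II-1,II-2,II-3,II-4,III-1,III-2,III-3]: 4 consistent

I-1 ∈ {Bb KK ZZ, Bb KK Zz, Bb Kk ZZ, Bb Kk Zz}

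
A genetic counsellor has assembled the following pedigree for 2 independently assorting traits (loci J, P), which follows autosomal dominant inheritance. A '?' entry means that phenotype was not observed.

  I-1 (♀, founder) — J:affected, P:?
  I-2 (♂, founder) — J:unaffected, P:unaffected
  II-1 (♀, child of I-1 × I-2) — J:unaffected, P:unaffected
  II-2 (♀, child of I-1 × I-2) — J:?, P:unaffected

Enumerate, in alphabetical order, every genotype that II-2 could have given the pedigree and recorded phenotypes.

J/I-1 aff ·: Jj
J/I-2 un ·: jj
J/II-1 un I-1×I-2: jj
J/II-2 ? I-1×I-2: jj|Jj
⇒ J over [I-1,I-2,II-1,II-2]: 2 consistent
P/I-1 ? ·: pp|Pp
P/I-2 un ·: pp
P/II-1 un I-1×I-2: pp
P/II-2 un I-1×I-2: pp
⇒ P over [I-1,I-2,II-1,II-2]: 2 consistent

II-2 ∈ {Jj pp, jj pp}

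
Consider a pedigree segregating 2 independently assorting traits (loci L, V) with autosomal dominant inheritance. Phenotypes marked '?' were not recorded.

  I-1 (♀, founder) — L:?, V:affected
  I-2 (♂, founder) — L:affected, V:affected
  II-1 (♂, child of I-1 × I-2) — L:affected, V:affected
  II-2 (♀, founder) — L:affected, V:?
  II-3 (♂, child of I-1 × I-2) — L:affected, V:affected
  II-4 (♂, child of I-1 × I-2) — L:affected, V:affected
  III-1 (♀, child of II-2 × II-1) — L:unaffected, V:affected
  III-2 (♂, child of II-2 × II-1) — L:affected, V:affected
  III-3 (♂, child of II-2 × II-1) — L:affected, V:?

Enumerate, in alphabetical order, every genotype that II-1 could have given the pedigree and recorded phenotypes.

II-1 ∈ {Ll VV, Ll Vv}

L/I-1 ? ·: ll|Ll|LL
L/I-2 aff ·: Ll|LL
L/II-1 aff I-1×I-2: Ll
L/II-2 aff ·: Ll
L/II-3 aff I-1×I-2: Ll|LL
L/II-4 aff I-1×I-2: Ll|LL
L/III-1 un II-2×II-1: ll
L/III-2 aff II-2×II-1: Ll|LL
L/III-3 aff II-2×II-1: Ll|LL
⇒ L over [I-1,I-2,II-1,II-2,II-3,II-4,III-1,III-2,III-3]: 56 consistent
V/I-1 aff ·: Vv|VV
V/I-2 aff ·: Vv|VV
V/II-1 aff I-1×I-2: Vv|VV
V/II-2 ? ·: vv|Vv|VV
V/II-3 aff I-1×I-2: Vv|VV
V/II-4 aff I-1×I-2: Vv|VV
V/III-1 aff II-2×II-1: Vv|VV
V/III-2 aff II-2×II-1: Vv|VV
V/III-3 ? II-2×II-1: vv|Vv|VV
⇒ V over [I-1,I-2,II-1,II-2,II-3,II-4,III-1,III-2,III-3]: 394 consistent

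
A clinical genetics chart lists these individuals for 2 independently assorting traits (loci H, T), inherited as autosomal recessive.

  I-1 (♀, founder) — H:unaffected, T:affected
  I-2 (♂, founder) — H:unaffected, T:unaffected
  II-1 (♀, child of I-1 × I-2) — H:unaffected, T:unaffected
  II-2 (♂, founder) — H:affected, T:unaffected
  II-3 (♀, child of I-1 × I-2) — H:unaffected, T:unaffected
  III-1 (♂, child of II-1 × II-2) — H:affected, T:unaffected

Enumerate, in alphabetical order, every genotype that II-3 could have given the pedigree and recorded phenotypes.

II-3 ∈ {HH Tt, Hh Tt}

H/I-1 un ·: HH|Hh
H/I-2 un ·: HH|Hh
H/II-1 un I-1×I-2: Hh
H/II-2 aff ·: hh
H/II-3 un I-1×I-2: HH|Hh
H/III-1 aff II-1×II-2: hh
⇒ H over [I-1,I-2,II-1,II-2,II-3,III-1]: 6 consistent
T/I-1 aff ·: tt
T/I-2 un ·: TT|Tt
T/II-1 un I-1×I-2: Tt
T/II-2 un ·: TT|Tt
T/II-3 un I-1×I-2: Tt
T/III-1 un II-1×II-2: TT|Tt
⇒ T over [I-1,I-2,II-1,II-2,II-3,III-1]: 8 consistent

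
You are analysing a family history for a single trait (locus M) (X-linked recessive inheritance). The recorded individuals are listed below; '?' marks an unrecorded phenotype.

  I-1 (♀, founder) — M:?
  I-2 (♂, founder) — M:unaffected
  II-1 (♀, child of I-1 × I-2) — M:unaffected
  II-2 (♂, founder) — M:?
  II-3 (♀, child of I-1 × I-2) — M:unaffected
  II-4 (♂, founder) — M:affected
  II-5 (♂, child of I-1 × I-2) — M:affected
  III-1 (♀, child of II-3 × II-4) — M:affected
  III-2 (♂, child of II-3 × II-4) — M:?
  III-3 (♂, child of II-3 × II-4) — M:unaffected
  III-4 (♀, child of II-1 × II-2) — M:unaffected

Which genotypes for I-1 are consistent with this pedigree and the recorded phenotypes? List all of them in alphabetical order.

I-1 ∈ {X^MX^m, X^mX^m}

M/I-1 ? ·: X^MX^m|X^mX^m
M/I-2 un ·: X^MY
M/II-1 un I-1×I-2: X^MX^M|X^MX^m
M/II-2 ? ·: X^MY|X^mY
M/II-3 un I-1×I-2: X^MX^m
M/II-4 aff ·: X^mY
M/II-5 aff I-1×I-2: X^mY
M/III-1 aff II-3×II-4: X^mX^m
M/III-2 ? II-3×II-4: X^MY|X^mY
M/III-3 un II-3×II-4: X^MY
M/III-4 un II-1×II-2: X^MX^M|X^MX^m
⇒ M over [I-1,I-2,II-1,II-2,II-3,II-4,II-5,III-1,III-2,III-3,III-4]: 16 consistent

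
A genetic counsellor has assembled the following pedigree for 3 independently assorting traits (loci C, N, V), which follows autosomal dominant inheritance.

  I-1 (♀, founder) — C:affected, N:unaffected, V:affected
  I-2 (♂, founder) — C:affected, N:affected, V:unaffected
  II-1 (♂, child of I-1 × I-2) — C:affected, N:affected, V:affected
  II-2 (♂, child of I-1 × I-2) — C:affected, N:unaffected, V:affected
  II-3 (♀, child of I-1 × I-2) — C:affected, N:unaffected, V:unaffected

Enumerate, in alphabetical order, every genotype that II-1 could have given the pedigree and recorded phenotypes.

II-1 ∈ {CC Nn Vv, Cc Nn Vv}

C/I-1 aff ·: Cc|CC
C/I-2 aff ·: Cc|CC
C/II-1 aff I-1×I-2: Cc|CC
C/II-2 aff I-1×I-2: Cc|CC
C/II-3 aff I-1×I-2: Cc|CC
⇒ C over [I-1,I-2,II-1,II-2,II-3]: 25 consistent
N/I-1 un ·: nn
N/I-2 aff ·: Nn
N/II-1 aff I-1×I-2: Nn
N/II-2 un I-1×I-2: nn
N/II-3 un I-1×I-2: nn
⇒ N over [I-1,I-2,II-1,II-2,II-3]: 1 consistent
V/I-1 aff ·: Vv
V/I-2 un ·: vv
V/II-1 aff I-1×I-2: Vv
V/II-2 aff I-1×I-2: Vv
V/II-3 un I-1×I-2: vv
⇒ V over [I-1,I-2,II-1,II-2,II-3]: 1 consistent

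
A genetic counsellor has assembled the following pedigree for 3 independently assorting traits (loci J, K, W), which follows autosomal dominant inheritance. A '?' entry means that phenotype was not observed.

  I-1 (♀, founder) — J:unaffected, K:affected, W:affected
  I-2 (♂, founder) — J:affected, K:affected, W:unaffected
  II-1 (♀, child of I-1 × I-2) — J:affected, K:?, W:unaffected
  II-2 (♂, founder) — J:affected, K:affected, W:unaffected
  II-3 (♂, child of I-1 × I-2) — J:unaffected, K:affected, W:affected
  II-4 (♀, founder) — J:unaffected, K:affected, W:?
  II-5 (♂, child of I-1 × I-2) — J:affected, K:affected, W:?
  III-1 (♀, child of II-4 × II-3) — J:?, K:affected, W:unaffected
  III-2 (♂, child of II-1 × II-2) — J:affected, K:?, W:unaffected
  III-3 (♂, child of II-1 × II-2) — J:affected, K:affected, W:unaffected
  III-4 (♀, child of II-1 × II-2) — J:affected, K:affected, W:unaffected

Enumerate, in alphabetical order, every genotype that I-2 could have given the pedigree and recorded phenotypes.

I-2 ∈ {Jj KK ww, Jj Kk ww}

J/I-1 un ·: jj
J/I-2 aff ·: Jj
J/II-1 aff I-1×I-2: Jj
J/II-2 aff ·: Jj|JJ
J/II-3 un I-1×I-2: jj
J/II-4 un ·: jj
J/II-5 aff I-1×I-2: Jj
J/III-1 ? II-4×II-3: jj
J/III-2 aff II-1×II-2: Jj|JJ
J/III-3 aff II-1×II-2: Jj|JJ
J/III-4 aff II-1×II-2: Jj|JJ
⇒ J over [I-1,I-2,II-1,II-2,II-3,II-4,II-5,III-1,III-2,III-3,III-4]: 16 consistent
K/I-1 aff ·: Kk|KK
K/I-2 aff ·: Kk|KK
K/II-1 ? I-1×I-2: kk|Kk|KK
K/II-2 aff ·: Kk|KK
K/II-3 aff I-1×I-2: Kk|KK
K/II-4 aff ·: Kk|KK
K/II-5 aff I-1×I-2: Kk|KK
K/III-1 aff II-4×II-3: Kk|KK
K/III-2 ? II-1×II-2: kk|Kk|KK
K/III-3 aff II-1×II-2: Kk|KK
K/III-4 aff II-1×II-2: Kk|KK
⇒ K over [I-1,I-2,II-1,II-2,II-3,II-4,II-5,III-1,III-2,III-3,III-4]: 1287 consistent
W/I-1 aff ·: Ww
W/I-2 un ·: ww
W/II-1 un I-1×I-2: ww
W/II-2 un ·: ww
W/II-3 aff I-1×I-2: Ww
W/II-4 ? ·: ww|Ww
W/II-5 ? I-1×I-2: ww|Ww
W/III-1 un II-4×II-3: ww
W/III-2 un II-1×II-2: ww
W/III-3 un II-1×II-2: ww
W/III-4 un II-1×II-2: ww
⇒ W over [I-1,I-2,II-1,II-2,II-3,II-4,II-5,III-1,III-2,III-3,III-4]: 4 consistent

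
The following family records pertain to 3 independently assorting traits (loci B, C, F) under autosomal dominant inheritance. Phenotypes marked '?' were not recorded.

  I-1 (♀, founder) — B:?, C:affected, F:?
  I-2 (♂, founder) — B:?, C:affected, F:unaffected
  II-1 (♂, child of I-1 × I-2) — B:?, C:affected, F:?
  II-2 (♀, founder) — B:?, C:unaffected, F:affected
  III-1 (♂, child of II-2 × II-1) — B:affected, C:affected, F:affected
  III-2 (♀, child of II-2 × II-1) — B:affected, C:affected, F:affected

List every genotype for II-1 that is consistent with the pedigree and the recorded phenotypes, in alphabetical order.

B/I-1 ? ·: bb|Bb|BB
B/I-2 ? ·: bb|Bb|BB
B/II-1 ? I-1×I-2: bb|Bb|BB
B/II-2 ? ·: bb|Bb|BB
B/III-1 aff II-2×II-1: Bb|BB
B/III-2 aff II-2×II-1: Bb|BB
⇒ B over [I-1,I-2,II-1,II-2,III-1,III-2]: 95 consistent
C/I-1 aff ·: Cc|CC
C/I-2 aff ·: Cc|CC
C/II-1 aff I-1×I-2: Cc|CC
C/II-2 un ·: cc
C/III-1 aff II-2×II-1: Cc
C/III-2 aff II-2×II-1: Cc
⇒ C over [I-1,I-2,II-1,II-2,III-1,III-2]: 7 consistent
F/I-1 ? ·: ff|Ff|FF
F/I-2 un ·: ff
F/II-1 ? I-1×I-2: ff|Ff
F/II-2 aff ·: Ff|FF
F/III-1 aff II-2×II-1: Ff|FF
F/III-2 aff II-2×II-1: Ff|FF
⇒ F over [I-1,I-2,II-1,II-2,III-1,III-2]: 20 consistent

II-1 ∈ {BB CC Ff, BB CC ff, BB Cc Ff, BB Cc ff, Bb CC Ff, Bb CC ff, Bb Cc Ff, Bb Cc ff, bb CC Ff, bb CC ff, bb Cc Ff, bb Cc ff}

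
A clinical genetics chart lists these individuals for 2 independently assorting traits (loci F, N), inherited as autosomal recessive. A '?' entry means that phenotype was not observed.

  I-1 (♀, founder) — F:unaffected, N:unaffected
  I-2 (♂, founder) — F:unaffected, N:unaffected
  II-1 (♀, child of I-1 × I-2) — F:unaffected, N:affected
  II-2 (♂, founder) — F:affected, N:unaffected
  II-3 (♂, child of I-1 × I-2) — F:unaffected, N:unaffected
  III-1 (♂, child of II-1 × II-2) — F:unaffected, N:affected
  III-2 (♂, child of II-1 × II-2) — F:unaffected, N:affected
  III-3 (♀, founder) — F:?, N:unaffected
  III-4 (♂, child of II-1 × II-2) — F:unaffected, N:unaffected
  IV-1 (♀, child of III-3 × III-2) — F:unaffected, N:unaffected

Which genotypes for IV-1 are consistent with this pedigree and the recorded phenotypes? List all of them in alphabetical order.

F/I-1 un ·: FF|Ff
F/I-2 un ·: FF|Ff
F/II-1 un I-1×I-2: FF|Ff
F/II-2 aff ·: ff
F/II-3 un I-1×I-2: FF|Ff
F/III-1 un II-1×II-2: Ff
F/III-2 un II-1×II-2: Ff
F/III-3 ? ·: FF|Ff|ff
F/III-4 un II-1×II-2: Ff
F/IV-1 un III-3×III-2: FF|Ff
⇒ F over [I-1,I-2,II-1,II-2,II-3,III-1,III-2,III-3,III-4,IV-1]: 65 consistent
N/I-1 un ·: Nn
N/I-2 un ·: Nn
N/II-1 aff I-1×I-2: nn
N/II-2 un ·: Nn
N/II-3 un I-1×I-2: NN|Nn
N/III-1 aff II-1×II-2: nn
N/III-2 aff II-1×II-2: nn
N/III-3 un ·: NN|Nn
N/III-4 un II-1×II-2: Nn
N/IV-1 un III-3×III-2: Nn
⇒ N over [I-1,I-2,II-1,II-2,II-3,III-1,III-2,III-3,III-4,IV-1]: 4 consistent

IV-1 ∈ {FF Nn, Ff Nn}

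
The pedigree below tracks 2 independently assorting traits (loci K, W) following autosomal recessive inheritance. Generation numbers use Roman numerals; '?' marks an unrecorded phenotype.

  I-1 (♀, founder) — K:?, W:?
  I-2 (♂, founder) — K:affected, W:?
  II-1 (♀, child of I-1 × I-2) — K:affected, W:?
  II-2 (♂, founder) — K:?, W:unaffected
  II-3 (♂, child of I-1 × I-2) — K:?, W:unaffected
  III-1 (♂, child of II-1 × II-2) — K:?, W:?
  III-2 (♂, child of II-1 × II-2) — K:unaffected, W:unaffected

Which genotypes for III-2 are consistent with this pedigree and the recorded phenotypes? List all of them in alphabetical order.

III-2 ∈ {Kk WW, Kk Ww}

K/I-1 ? ·: Kk|kk
K/I-2 aff ·: kk
K/II-1 aff I-1×I-2: kk
K/II-2 ? ·: KK|Kk
K/II-3 ? I-1×I-2: Kk|kk
K/III-1 ? II-1×II-2: Kk|kk
K/III-2 un II-1×II-2: Kk
⇒ K over [I-1,I-2,II-1,II-2,II-3,III-1,III-2]: 9 consistent
W/I-1 ? ·: WW|Ww|ww
W/I-2 ? ·: WW|Ww|ww
W/II-1 ? I-1×I-2: WW|Ww|ww
W/II-2 un ·: WW|Ww
W/II-3 un I-1×I-2: WW|Ww
W/III-1 ? II-1×II-2: WW|Ww|ww
W/III-2 un II-1×II-2: WW|Ww
⇒ W over [I-1,I-2,II-1,II-2,II-3,III-1,III-2]: 147 consistent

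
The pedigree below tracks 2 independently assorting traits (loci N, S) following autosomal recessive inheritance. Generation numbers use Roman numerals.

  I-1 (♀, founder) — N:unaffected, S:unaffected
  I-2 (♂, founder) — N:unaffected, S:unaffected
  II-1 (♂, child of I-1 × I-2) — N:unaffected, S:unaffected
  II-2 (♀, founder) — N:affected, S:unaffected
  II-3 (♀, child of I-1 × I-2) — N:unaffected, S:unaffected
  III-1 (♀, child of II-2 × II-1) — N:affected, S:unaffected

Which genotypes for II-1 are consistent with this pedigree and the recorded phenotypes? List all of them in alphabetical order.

N/I-1 un ·: NN|Nn
N/I-2 un ·: NN|Nn
N/II-1 un I-1×I-2: Nn
N/II-2 aff ·: nn
N/II-3 un I-1×I-2: NN|Nn
N/III-1 aff II-2×II-1: nn
⇒ N over [I-1,I-2,II-1,II-2,II-3,III-1]: 6 consistent
S/I-1 un ·: SS|Ss
S/I-2 un ·: SS|Ss
S/II-1 un I-1×I-2: SS|Ss
S/II-2 un ·: SS|Ss
S/II-3 un I-1×I-2: SS|Ss
S/III-1 un II-2×II-1: SS|Ss
⇒ S over [I-1,I-2,II-1,II-2,II-3,III-1]: 45 consistent

II-1 ∈ {Nn SS, Nn Ss}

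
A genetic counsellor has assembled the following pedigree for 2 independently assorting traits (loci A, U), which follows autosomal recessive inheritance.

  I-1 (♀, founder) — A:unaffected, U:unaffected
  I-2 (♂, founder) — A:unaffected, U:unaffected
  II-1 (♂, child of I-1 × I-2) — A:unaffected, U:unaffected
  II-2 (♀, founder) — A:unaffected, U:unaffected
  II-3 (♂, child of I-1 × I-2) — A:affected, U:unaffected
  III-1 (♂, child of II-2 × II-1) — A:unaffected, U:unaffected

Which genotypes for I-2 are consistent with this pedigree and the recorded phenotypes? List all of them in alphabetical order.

I-2 ∈ {Aa UU, Aa Uu}

A/I-1 un ·: Aa
A/I-2 un ·: Aa
A/II-1 un I-1×I-2: AA|Aa
A/II-2 un ·: AA|Aa
A/II-3 aff I-1×I-2: aa
A/III-1 un II-2×II-1: AA|Aa
⇒ A over [I-1,I-2,II-1,II-2,II-3,III-1]: 7 consistent
U/I-1 un ·: UU|Uu
U/I-2 un ·: UU|Uu
U/II-1 un I-1×I-2: UU|Uu
U/II-2 un ·: UU|Uu
U/II-3 un I-1×I-2: UU|Uu
U/III-1 un II-2×II-1: UU|Uu
⇒ U over [I-1,I-2,II-1,II-2,II-3,III-1]: 45 consistent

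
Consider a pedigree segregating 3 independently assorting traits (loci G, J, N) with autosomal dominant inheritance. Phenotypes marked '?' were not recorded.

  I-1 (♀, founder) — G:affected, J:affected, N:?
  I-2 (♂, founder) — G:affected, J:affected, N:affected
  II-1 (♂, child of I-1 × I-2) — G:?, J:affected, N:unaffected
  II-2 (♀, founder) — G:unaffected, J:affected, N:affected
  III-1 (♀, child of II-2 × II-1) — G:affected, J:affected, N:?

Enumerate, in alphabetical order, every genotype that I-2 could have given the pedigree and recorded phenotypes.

I-2 ∈ {GG JJ Nn, GG Jj Nn, Gg JJ Nn, Gg Jj Nn}

G/I-1 aff ·: Gg|GG
G/I-2 aff ·: Gg|GG
G/II-1 ? I-1×I-2: Gg|GG
G/II-2 un ·: gg
G/III-1 aff II-2×II-1: Gg
⇒ G over [I-1,I-2,II-1,II-2,III-1]: 7 consistent
J/I-1 aff ·: Jj|JJ
J/I-2 aff ·: Jj|JJ
J/II-1 aff I-1×I-2: Jj|JJ
J/II-2 aff ·: Jj|JJ
J/III-1 aff II-2×II-1: Jj|JJ
⇒ J over [I-1,I-2,II-1,II-2,III-1]: 24 consistent
N/I-1 ? ·: nn|Nn
N/I-2 aff ·: Nn
N/II-1 un I-1×I-2: nn
N/II-2 aff ·: Nn|NN
N/III-1 ? II-2×II-1: nn|Nn
⇒ N over [I-1,I-2,II-1,II-2,III-1]: 6 consistent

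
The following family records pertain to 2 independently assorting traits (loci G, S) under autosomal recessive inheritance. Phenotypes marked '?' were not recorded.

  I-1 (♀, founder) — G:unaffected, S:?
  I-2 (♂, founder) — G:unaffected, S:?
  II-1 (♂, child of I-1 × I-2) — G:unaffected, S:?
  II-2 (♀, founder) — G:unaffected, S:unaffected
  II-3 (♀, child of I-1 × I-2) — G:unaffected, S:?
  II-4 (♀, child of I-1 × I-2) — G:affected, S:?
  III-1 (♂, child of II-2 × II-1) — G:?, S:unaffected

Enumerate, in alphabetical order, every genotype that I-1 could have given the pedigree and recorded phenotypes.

I-1 ∈ {Gg SS, Gg Ss, Gg ss}

G/I-1 un ·: Gg
G/I-2 un ·: Gg
G/II-1 un I-1×I-2: GG|Gg
G/II-2 un ·: GG|Gg
G/II-3 un I-1×I-2: GG|Gg
G/II-4 aff I-1×I-2: gg
G/III-1 ? II-2×II-1: GG|Gg|gg
⇒ G over [I-1,I-2,II-1,II-2,II-3,II-4,III-1]: 16 consistent
S/I-1 ? ·: SS|Ss|ss
S/I-2 ? ·: SS|Ss|ss
S/II-1 ? I-1×I-2: SS|Ss|ss
S/II-2 un ·: SS|Ss
S/II-3 ? I-1×I-2: SS|Ss|ss
S/II-4 ? I-1×I-2: SS|Ss|ss
S/III-1 un II-2×II-1: SS|Ss
⇒ S over [I-1,I-2,II-1,II-2,II-3,II-4,III-1]: 198 consistent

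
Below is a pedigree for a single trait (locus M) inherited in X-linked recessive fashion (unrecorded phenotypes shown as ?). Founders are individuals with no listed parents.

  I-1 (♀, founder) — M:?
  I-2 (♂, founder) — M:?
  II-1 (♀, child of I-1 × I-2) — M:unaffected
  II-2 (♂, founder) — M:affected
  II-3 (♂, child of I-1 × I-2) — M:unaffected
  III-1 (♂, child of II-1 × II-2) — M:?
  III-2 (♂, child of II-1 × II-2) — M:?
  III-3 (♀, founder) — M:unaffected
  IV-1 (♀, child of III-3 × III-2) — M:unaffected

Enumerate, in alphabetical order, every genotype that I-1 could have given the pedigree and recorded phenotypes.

M/I-1 ? ·: X^MX^M|X^MX^m
M/I-2 ? ·: X^MY|X^mY
M/II-1 un I-1×I-2: X^MX^M|X^MX^m
M/II-2 aff ·: X^mY
M/II-3 un I-1×I-2: X^MY
M/III-1 ? II-1×II-2: X^MY|X^mY
M/III-2 ? II-1×II-2: X^MY|X^mY
M/III-3 un ·: X^MX^M|X^MX^m
M/IV-1 un III-3×III-2: X^MX^M|X^MX^m
⇒ M over [I-1,I-2,II-1,II-2,II-3,III-1,III-2,III-3,IV-1]: 36 consistent

I-1 ∈ {X^MX^M, X^MX^m}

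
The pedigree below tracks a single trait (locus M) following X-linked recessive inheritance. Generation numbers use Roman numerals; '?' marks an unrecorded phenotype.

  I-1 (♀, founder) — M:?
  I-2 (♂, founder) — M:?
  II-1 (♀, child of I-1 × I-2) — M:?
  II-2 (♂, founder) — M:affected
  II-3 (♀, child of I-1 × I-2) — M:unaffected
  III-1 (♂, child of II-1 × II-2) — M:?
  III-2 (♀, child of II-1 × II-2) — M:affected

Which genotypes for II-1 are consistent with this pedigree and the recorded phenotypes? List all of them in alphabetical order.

M/I-1 ? ·: X^MX^M|X^MX^m|X^mX^m
M/I-2 ? ·: X^MY|X^mY
M/II-1 ? I-1×I-2: X^MX^m|X^mX^m
M/II-2 aff ·: X^mY
M/II-3 un I-1×I-2: X^MX^M|X^MX^m
M/III-1 ? II-1×II-2: X^MY|X^mY
M/III-2 aff II-1×II-2: X^mX^m
⇒ M over [I-1,I-2,II-1,II-2,II-3,III-1,III-2]: 11 consistent

II-1 ∈ {X^MX^m, X^mX^m}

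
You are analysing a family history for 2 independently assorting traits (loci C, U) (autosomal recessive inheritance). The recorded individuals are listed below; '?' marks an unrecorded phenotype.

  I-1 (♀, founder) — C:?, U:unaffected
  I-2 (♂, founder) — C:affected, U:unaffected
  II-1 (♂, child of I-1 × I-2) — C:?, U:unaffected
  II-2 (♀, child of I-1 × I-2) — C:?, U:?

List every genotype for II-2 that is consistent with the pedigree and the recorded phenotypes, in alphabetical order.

II-2 ∈ {Cc UU, Cc Uu, Cc uu, cc UU, cc Uu, cc uu}

C/I-1 ? ·: CC|Cc|cc
C/I-2 aff ·: cc
C/II-1 ? I-1×I-2: Cc|cc
C/II-2 ? I-1×I-2: Cc|cc
⇒ C over [I-1,I-2,II-1,II-2]: 6 consistent
U/I-1 un ·: UU|Uu
U/I-2 un ·: UU|Uu
U/II-1 un I-1×I-2: UU|Uu
U/II-2 ? I-1×I-2: UU|Uu|uu
⇒ U over [I-1,I-2,II-1,II-2]: 15 consistent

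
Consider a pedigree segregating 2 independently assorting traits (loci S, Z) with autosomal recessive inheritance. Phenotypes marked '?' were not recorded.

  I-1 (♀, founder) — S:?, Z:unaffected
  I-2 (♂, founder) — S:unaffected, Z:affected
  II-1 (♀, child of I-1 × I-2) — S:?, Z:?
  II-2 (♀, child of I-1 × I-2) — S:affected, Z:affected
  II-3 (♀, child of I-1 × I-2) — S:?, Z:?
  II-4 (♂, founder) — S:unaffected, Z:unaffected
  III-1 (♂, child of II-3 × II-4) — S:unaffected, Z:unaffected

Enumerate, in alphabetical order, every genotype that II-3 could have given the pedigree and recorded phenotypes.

S/I-1 ? ·: Ss|ss
S/I-2 un ·: Ss
S/II-1 ? I-1×I-2: SS|Ss|ss
S/II-2 aff I-1×I-2: ss
S/II-3 ? I-1×I-2: SS|Ss|ss
S/II-4 un ·: SS|Ss
S/III-1 un II-3×II-4: SS|Ss
⇒ S over [I-1,I-2,II-1,II-2,II-3,II-4,III-1]: 39 consistent
Z/I-1 un ·: Zz
Z/I-2 aff ·: zz
Z/II-1 ? I-1×I-2: Zz|zz
Z/II-2 aff I-1×I-2: zz
Z/II-3 ? I-1×I-2: Zz|zz
Z/II-4 un ·: ZZ|Zz
Z/III-1 un II-3×II-4: ZZ|Zz
⇒ Z over [I-1,I-2,II-1,II-2,II-3,II-4,III-1]: 12 consistent

II-3 ∈ {SS Zz, SS zz, Ss Zz, Ss zz, ss Zz, ss zz}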